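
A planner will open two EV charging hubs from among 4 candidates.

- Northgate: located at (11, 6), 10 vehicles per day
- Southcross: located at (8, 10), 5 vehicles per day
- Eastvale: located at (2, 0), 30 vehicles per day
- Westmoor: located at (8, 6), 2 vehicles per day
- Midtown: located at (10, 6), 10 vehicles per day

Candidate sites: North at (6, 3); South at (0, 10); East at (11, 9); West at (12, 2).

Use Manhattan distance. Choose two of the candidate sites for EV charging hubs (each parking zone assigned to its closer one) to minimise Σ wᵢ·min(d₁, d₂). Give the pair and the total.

{North, East}, total 310

Evaluate every pair (each demand assigned to the nearer of the two):
  {North, East}: total = 310
  {North, West}: total = 375
  {North, South}: total = 410
  {South, East}: total = 462
  {East, West}: total = 462
  {South, West}: total = 526
Best pair: {North, East} with total 310.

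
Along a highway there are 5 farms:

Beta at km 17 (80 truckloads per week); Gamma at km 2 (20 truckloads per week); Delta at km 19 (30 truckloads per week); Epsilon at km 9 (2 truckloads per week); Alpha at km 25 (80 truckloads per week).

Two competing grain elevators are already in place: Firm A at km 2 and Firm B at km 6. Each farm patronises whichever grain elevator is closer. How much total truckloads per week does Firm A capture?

The indifferent point is the midpoint (2+6)/2 = 4; farms left of it (closer to Firm A at 2) go to Firm A, those right go to Firm B.
  Gamma at 2 (w=20) → Firm A
  Epsilon at 9 (w=2) → Firm B
  Beta at 17 (w=80) → Firm B
  Delta at 19 (w=30) → Firm B
  Alpha at 25 (w=80) → Firm B
Firm A captures 20; Firm B captures 192.

20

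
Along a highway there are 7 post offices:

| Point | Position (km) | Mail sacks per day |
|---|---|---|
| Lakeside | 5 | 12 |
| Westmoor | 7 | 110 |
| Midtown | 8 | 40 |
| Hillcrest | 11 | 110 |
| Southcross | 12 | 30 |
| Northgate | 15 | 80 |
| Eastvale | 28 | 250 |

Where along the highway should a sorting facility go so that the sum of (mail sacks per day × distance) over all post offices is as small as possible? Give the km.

For a sum of weighted absolute distances on a line, the optimum is the weighted median (not the mean). Total weight W = 632; half-weight = 316.
Sort by position and accumulate weight:
  km 5 (Lakeside, w=12) → cum 12
  km 7 (Westmoor, w=110) → cum 122
  km 8 (Midtown, w=40) → cum 162
  km 11 (Hillcrest, w=110) → cum 272
  km 12 (Southcross, w=30) → cum 302
  km 15 (Northgate, w=80) → cum 382  ≥ 316 → median here
  km 28 (Eastvale, w=250) → cum 632
Optimal location: km 15.

x = 15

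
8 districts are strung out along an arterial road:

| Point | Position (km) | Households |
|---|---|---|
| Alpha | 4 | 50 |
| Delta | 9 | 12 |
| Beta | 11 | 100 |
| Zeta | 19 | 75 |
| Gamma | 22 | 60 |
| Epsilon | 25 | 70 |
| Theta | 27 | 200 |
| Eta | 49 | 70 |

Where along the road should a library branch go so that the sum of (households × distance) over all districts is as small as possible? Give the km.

For a sum of weighted absolute distances on a line, the optimum is the weighted median (not the mean). Total weight W = 637; half-weight = 318.5.
Sort by position and accumulate weight:
  km 4 (Alpha, w=50) → cum 50
  km 9 (Delta, w=12) → cum 62
  km 11 (Beta, w=100) → cum 162
  km 19 (Zeta, w=75) → cum 237
  km 22 (Gamma, w=60) → cum 297
  km 25 (Epsilon, w=70) → cum 367  ≥ 318.5 → median here
  km 27 (Theta, w=200) → cum 567
  km 49 (Eta, w=70) → cum 637
Optimal location: km 25.

x = 25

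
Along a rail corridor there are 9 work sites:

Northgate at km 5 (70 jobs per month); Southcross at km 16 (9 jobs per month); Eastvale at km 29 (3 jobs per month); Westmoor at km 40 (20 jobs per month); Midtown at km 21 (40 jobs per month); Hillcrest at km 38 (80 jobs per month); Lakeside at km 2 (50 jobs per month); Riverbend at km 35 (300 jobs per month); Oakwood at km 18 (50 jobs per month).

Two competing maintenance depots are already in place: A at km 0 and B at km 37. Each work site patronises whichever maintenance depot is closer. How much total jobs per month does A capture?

The indifferent point is the midpoint (0+37)/2 = 18.5; work sites left of it (closer to A at 0) go to A, those right go to B.
  Lakeside at 2 (w=50) → A
  Northgate at 5 (w=70) → A
  Southcross at 16 (w=9) → A
  Oakwood at 18 (w=50) → A
  Midtown at 21 (w=40) → B
  Eastvale at 29 (w=3) → B
  Riverbend at 35 (w=300) → B
  Hillcrest at 38 (w=80) → B
  Westmoor at 40 (w=20) → B
A captures 179; B captures 443.

179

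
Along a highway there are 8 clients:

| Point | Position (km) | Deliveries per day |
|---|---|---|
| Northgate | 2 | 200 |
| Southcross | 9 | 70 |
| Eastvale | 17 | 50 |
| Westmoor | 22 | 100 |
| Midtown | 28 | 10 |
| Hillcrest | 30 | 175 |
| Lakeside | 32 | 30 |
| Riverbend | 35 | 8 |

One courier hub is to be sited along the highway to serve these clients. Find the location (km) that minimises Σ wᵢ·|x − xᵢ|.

x = 22

For a sum of weighted absolute distances on a line, the optimum is the weighted median (not the mean). Total weight W = 643; half-weight = 321.5.
Sort by position and accumulate weight:
  km 2 (Northgate, w=200) → cum 200
  km 9 (Southcross, w=70) → cum 270
  km 17 (Eastvale, w=50) → cum 320
  km 22 (Westmoor, w=100) → cum 420  ≥ 321.5 → median here
  km 28 (Midtown, w=10) → cum 430
  km 30 (Hillcrest, w=175) → cum 605
  km 32 (Lakeside, w=30) → cum 635
  km 35 (Riverbend, w=8) → cum 643
Optimal location: km 22.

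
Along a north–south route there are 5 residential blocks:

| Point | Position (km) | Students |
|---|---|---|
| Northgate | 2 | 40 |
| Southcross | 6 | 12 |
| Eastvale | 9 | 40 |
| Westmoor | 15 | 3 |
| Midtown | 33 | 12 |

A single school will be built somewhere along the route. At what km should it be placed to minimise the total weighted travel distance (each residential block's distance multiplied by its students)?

For a sum of weighted absolute distances on a line, the optimum is the weighted median (not the mean). Total weight W = 107; half-weight = 53.5.
Sort by position and accumulate weight:
  km 2 (Northgate, w=40) → cum 40
  km 6 (Southcross, w=12) → cum 52
  km 9 (Eastvale, w=40) → cum 92  ≥ 53.5 → median here
  km 15 (Westmoor, w=3) → cum 95
  km 33 (Midtown, w=12) → cum 107
Optimal location: km 9.

x = 9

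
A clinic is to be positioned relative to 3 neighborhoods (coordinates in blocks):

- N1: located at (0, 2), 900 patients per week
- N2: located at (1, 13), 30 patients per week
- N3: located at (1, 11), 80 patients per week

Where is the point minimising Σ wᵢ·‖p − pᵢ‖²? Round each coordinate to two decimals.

The minimiser of Σwᵢ‖p−pᵢ‖² is the weighted centroid p* = (Σwᵢpᵢ)/(Σwᵢ).
Σwᵢ = 1010.
Σwᵢxᵢ = 900·0 + 30·1 + 80·1 = 110.
Σwᵢyᵢ = 900·2 + 30·13 + 80·11 = 3070.
x* = 110/1010 = 0.11, y* = 3070/1010 = 3.04.

(0.11, 3.04)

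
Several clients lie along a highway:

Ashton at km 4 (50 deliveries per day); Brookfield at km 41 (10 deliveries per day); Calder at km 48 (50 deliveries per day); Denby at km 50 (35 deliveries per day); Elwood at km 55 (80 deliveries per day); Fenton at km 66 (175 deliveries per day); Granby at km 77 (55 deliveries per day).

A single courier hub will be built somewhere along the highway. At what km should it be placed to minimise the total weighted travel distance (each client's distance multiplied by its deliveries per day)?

x = 66

For a sum of weighted absolute distances on a line, the optimum is the weighted median (not the mean). Total weight W = 455; half-weight = 227.5.
Sort by position and accumulate weight:
  km 4 (Ashton, w=50) → cum 50
  km 41 (Brookfield, w=10) → cum 60
  km 48 (Calder, w=50) → cum 110
  km 50 (Denby, w=35) → cum 145
  km 55 (Elwood, w=80) → cum 225
  km 66 (Fenton, w=175) → cum 400  ≥ 227.5 → median here
  km 77 (Granby, w=55) → cum 455
Optimal location: km 66.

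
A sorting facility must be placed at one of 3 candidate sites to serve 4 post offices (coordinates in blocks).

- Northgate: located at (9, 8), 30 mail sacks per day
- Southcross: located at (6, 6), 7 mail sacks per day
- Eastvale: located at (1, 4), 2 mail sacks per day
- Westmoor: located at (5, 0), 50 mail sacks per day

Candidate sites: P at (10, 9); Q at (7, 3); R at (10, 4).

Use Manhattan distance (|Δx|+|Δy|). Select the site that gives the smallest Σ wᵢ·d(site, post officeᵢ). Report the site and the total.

Q, total 502 blocks

Total weighted distance at each candidate:
  P (10, 9): total = 837
  Q (7, 3): total = 502
  R (10, 4): total = 660
Minimum is at Q with total 502 blocks.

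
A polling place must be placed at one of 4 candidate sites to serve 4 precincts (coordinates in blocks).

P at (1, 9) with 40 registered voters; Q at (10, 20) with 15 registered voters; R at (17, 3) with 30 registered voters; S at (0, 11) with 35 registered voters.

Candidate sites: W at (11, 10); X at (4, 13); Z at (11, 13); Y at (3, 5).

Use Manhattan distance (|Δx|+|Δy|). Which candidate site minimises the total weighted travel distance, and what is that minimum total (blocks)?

Total weighted distance at each candidate:
  W (11, 10): total = 1415
  X (4, 13): total = 1375
  Z (11, 13): total = 1615
  Y (3, 5): total = 1365
Minimum is at Y with total 1365 blocks.

Y, total 1365 blocks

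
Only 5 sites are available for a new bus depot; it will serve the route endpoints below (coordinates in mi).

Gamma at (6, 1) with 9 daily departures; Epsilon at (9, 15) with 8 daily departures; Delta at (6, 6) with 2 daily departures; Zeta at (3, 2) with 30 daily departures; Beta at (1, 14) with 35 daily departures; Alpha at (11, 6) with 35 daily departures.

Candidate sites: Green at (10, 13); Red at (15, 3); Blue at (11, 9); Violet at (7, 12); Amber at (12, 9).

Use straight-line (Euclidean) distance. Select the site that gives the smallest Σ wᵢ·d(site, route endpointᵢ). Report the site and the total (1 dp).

Violet, total 937.3 mi

Total weighted distance at each candidate:
  Green (10, 13): total = 1103.4
  Red (15, 3): total = 1368.7
  Blue (11, 9): total = 962.4
  Violet (7, 12): total = 937.3
  Amber (12, 9): total = 1032.7
Minimum is at Violet with total 937.3 mi.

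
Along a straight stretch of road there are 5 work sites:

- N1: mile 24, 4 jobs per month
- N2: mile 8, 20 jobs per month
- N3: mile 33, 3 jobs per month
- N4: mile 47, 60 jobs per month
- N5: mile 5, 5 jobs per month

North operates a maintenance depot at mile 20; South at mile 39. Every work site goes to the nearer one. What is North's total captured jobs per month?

29

The indifferent point is the midpoint (20+39)/2 = 29.5; work sites left of it (closer to North at 20) go to North, those right go to South.
  N5 at 5 (w=5) → North
  N2 at 8 (w=20) → North
  N1 at 24 (w=4) → North
  N3 at 33 (w=3) → South
  N4 at 47 (w=60) → South
North captures 29; South captures 63.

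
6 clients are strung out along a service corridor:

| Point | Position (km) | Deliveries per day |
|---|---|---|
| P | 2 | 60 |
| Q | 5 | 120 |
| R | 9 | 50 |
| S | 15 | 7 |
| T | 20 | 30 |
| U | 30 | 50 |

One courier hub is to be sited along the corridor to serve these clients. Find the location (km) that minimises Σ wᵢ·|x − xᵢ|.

x = 5

For a sum of weighted absolute distances on a line, the optimum is the weighted median (not the mean). Total weight W = 317; half-weight = 158.5.
Sort by position and accumulate weight:
  km 2 (P, w=60) → cum 60
  km 5 (Q, w=120) → cum 180  ≥ 158.5 → median here
  km 9 (R, w=50) → cum 230
  km 15 (S, w=7) → cum 237
  km 20 (T, w=30) → cum 267
  km 30 (U, w=50) → cum 317
Optimal location: km 5.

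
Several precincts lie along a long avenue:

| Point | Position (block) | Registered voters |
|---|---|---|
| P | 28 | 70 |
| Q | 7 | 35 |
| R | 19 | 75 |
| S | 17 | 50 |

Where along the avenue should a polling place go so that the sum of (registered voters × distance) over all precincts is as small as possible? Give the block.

x = 19

For a sum of weighted absolute distances on a line, the optimum is the weighted median (not the mean). Total weight W = 230; half-weight = 115.
Sort by position and accumulate weight:
  block 7 (Q, w=35) → cum 35
  block 17 (S, w=50) → cum 85
  block 19 (R, w=75) → cum 160  ≥ 115 → median here
  block 28 (P, w=70) → cum 230
Optimal location: block 19.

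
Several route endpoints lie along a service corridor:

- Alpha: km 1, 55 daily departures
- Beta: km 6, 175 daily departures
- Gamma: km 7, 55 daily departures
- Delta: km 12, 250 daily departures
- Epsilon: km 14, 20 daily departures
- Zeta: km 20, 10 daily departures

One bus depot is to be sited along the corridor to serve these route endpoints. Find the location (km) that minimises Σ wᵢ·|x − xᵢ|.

For a sum of weighted absolute distances on a line, the optimum is the weighted median (not the mean). Total weight W = 565; half-weight = 282.5.
Sort by position and accumulate weight:
  km 1 (Alpha, w=55) → cum 55
  km 6 (Beta, w=175) → cum 230
  km 7 (Gamma, w=55) → cum 285  ≥ 282.5 → median here
  km 12 (Delta, w=250) → cum 535
  km 14 (Epsilon, w=20) → cum 555
  km 20 (Zeta, w=10) → cum 565
Optimal location: km 7.

x = 7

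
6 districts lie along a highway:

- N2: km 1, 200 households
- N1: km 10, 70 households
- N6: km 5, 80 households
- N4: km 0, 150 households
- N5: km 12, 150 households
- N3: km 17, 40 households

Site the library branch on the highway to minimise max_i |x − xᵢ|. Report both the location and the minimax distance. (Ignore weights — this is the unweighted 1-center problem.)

The 1-center on a line is the midpoint of the two extreme points: leftmost at 0, rightmost at 17.
Optimal location = (0 + 17)/2 = 8.5; maximum distance = (17 − 0)/2 = 8.5.

location 8.5, max distance 8.5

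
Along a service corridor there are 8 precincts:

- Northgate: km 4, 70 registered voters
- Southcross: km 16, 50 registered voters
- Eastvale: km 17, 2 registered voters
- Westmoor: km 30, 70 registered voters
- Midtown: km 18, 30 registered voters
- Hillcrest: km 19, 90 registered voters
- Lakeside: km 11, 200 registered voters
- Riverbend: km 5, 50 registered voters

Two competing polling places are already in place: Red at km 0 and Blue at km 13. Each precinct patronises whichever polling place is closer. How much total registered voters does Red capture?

The indifferent point is the midpoint (0+13)/2 = 6.5; precincts left of it (closer to Red at 0) go to Red, those right go to Blue.
  Northgate at 4 (w=70) → Red
  Riverbend at 5 (w=50) → Red
  Lakeside at 11 (w=200) → Blue
  Southcross at 16 (w=50) → Blue
  Eastvale at 17 (w=2) → Blue
  Midtown at 18 (w=30) → Blue
  Hillcrest at 19 (w=90) → Blue
  Westmoor at 30 (w=70) → Blue
Red captures 120; Blue captures 442.

120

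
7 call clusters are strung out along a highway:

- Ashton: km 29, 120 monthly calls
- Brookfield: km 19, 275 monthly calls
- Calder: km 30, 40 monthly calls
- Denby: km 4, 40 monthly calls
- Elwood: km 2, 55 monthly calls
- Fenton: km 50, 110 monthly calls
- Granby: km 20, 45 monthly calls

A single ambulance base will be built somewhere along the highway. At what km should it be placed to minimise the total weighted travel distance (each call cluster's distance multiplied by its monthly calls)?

x = 19

For a sum of weighted absolute distances on a line, the optimum is the weighted median (not the mean). Total weight W = 685; half-weight = 342.5.
Sort by position and accumulate weight:
  km 2 (Elwood, w=55) → cum 55
  km 4 (Denby, w=40) → cum 95
  km 19 (Brookfield, w=275) → cum 370  ≥ 342.5 → median here
  km 20 (Granby, w=45) → cum 415
  km 29 (Ashton, w=120) → cum 535
  km 30 (Calder, w=40) → cum 575
  km 50 (Fenton, w=110) → cum 685
Optimal location: km 19.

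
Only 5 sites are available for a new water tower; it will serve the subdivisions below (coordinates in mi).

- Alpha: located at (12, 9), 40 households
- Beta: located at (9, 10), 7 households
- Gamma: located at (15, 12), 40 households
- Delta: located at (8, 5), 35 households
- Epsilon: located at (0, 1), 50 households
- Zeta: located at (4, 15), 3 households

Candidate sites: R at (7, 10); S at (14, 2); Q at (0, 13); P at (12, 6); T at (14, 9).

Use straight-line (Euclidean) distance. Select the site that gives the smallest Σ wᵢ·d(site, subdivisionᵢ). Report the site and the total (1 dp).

P, total 1253.8 mi

Total weighted distance at each candidate:
  R (7, 10): total = 1313.9
  S (14, 2): total = 1745.0
  Q (0, 13): total = 2183.1
  P (12, 6): total = 1253.8
  T (14, 9): total = 1335.8
Minimum is at P with total 1253.8 mi.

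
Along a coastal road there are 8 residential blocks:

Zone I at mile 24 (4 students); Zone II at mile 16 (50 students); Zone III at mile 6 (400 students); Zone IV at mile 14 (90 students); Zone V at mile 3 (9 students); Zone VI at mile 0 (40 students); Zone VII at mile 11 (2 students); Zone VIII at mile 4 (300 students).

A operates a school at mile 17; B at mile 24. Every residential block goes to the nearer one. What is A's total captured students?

The indifferent point is the midpoint (17+24)/2 = 20.5; residential blocks left of it (closer to A at 17) go to A, those right go to B.
  Zone VI at 0 (w=40) → A
  Zone V at 3 (w=9) → A
  Zone VIII at 4 (w=300) → A
  Zone III at 6 (w=400) → A
  Zone VII at 11 (w=2) → A
  Zone IV at 14 (w=90) → A
  Zone II at 16 (w=50) → A
  Zone I at 24 (w=4) → B
A captures 891; B captures 4.

891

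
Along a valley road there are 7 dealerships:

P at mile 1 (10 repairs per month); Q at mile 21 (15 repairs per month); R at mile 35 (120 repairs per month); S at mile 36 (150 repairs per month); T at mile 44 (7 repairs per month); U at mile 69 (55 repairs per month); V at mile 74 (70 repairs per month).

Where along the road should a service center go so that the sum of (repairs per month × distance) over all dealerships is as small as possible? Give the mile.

For a sum of weighted absolute distances on a line, the optimum is the weighted median (not the mean). Total weight W = 427; half-weight = 213.5.
Sort by position and accumulate weight:
  mile 1 (P, w=10) → cum 10
  mile 21 (Q, w=15) → cum 25
  mile 35 (R, w=120) → cum 145
  mile 36 (S, w=150) → cum 295  ≥ 213.5 → median here
  mile 44 (T, w=7) → cum 302
  mile 69 (U, w=55) → cum 357
  mile 74 (V, w=70) → cum 427
Optimal location: mile 36.

x = 36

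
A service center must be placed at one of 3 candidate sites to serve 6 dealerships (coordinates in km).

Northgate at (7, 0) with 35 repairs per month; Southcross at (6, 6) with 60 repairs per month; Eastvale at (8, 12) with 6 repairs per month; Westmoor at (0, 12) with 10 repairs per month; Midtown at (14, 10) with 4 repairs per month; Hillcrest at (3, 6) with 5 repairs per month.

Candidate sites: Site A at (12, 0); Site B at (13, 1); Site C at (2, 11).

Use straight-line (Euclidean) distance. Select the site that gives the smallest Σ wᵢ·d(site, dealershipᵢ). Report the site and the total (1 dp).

Site C, total 939.6 km

Total weighted distance at each candidate:
  Site A (12, 0): total = 1024.6
  Site B (13, 1): total = 1064.0
  Site C (2, 11): total = 939.6
Minimum is at Site C with total 939.6 km.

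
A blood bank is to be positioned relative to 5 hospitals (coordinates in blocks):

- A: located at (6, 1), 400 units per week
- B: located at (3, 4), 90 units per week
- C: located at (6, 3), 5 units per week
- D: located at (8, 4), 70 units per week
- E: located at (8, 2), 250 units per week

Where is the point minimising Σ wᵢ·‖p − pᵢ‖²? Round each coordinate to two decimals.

(6.45, 1.91)

The minimiser of Σwᵢ‖p−pᵢ‖² is the weighted centroid p* = (Σwᵢpᵢ)/(Σwᵢ).
Σwᵢ = 815.
Σwᵢxᵢ = 400·6 + 90·3 + 5·6 + 70·8 + 250·8 = 5260.
Σwᵢyᵢ = 400·1 + 90·4 + 5·3 + 70·4 + 250·2 = 1555.
x* = 5260/815 = 6.45, y* = 1555/815 = 1.91.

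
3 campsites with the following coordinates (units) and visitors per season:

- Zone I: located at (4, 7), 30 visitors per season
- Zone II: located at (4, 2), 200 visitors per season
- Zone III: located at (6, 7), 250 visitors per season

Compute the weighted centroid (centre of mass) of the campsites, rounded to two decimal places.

The minimiser of Σwᵢ‖p−pᵢ‖² is the weighted centroid p* = (Σwᵢpᵢ)/(Σwᵢ).
Σwᵢ = 480.
Σwᵢxᵢ = 30·4 + 200·4 + 250·6 = 2420.
Σwᵢyᵢ = 30·7 + 200·2 + 250·7 = 2360.
x* = 2420/480 = 5.04, y* = 2360/480 = 4.92.

(5.04, 4.92)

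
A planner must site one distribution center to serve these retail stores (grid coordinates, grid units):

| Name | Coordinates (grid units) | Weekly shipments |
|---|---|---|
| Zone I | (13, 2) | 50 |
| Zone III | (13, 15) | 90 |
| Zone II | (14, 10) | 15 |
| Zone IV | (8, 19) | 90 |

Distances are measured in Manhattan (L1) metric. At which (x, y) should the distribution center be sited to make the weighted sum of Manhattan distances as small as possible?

Manhattan distance separates: Σwᵢ(|x−xᵢ|+|y−yᵢ|) = Σwᵢ|x−xᵢ| + Σwᵢ|y−yᵢ|, so x and y are optimised independently as 1-D weighted medians.
Total weight W = 245; half = 122.5.
x-coordinate, sorted with cumulative weight:
  x=8 (Zone IV, w=90) cum 90
  x=13 (Zone I, w=50) cum 140  ← median
  x=13 (Zone III, w=90) cum 230
  x=14 (Zone II, w=15) cum 245
⇒ x* = 13
y-coordinate, sorted with cumulative weight:
  y=2 (Zone I, w=50) cum 50
  y=10 (Zone II, w=15) cum 65
  y=15 (Zone III, w=90) cum 155  ← median
  y=19 (Zone IV, w=90) cum 245
⇒ y* = 15

(13, 15)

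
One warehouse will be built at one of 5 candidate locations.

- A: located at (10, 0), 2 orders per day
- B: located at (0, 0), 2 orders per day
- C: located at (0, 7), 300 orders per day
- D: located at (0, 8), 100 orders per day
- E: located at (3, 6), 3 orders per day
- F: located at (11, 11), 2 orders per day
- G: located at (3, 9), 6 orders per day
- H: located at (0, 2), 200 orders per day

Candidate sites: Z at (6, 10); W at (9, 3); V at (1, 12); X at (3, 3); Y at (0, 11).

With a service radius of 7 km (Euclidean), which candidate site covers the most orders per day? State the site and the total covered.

Coverage radius r = 7 km; a point is covered iff (Δx)²+(Δy)² ≤ 7² = 49.
  Z (6, 10): covers {C, D, E, F, G} → 411
  W (9, 3): covers {A, E} → 5
  V (1, 12): covers {C, D, E, G} → 409
  X (3, 3): covers {B, C, D, E, G, H} → 611
  Y (0, 11): covers {C, D, E, G} → 409
Maximum coverage at X: 611 orders per day.

X, covering 611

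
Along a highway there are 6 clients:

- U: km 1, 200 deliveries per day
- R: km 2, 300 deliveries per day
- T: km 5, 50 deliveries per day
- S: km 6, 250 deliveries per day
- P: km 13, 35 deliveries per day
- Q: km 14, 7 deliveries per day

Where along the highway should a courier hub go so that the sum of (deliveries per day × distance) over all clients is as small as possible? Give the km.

x = 2

For a sum of weighted absolute distances on a line, the optimum is the weighted median (not the mean). Total weight W = 842; half-weight = 421.
Sort by position and accumulate weight:
  km 1 (U, w=200) → cum 200
  km 2 (R, w=300) → cum 500  ≥ 421 → median here
  km 5 (T, w=50) → cum 550
  km 6 (S, w=250) → cum 800
  km 13 (P, w=35) → cum 835
  km 14 (Q, w=7) → cum 842
Optimal location: km 2.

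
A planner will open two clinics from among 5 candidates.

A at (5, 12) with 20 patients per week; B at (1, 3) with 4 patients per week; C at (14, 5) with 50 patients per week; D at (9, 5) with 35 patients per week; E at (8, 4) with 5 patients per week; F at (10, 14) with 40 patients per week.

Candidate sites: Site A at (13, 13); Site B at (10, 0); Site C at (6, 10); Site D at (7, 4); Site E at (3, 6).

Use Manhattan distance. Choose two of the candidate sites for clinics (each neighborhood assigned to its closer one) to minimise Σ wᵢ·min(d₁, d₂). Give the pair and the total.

Evaluate every pair (each demand assigned to the nearer of the two):
  {Site A, Site D}: total = 878
  {Site C, Site D}: total = 918
  {Site A, Site C}: total = 1038
  {Site A, Site E}: total = 1070
  {Site A, Site B}: total = 1078
  {Site B, Site C}: total = 1118
  {Site D, Site E}: total = 1210
  {Site B, Site D}: total = 1258
  {Site C, Site E}: total = 1280
  {Site B, Site E}: total = 1430
Best pair: {Site A, Site D} with total 878.

{Site A, Site D}, total 878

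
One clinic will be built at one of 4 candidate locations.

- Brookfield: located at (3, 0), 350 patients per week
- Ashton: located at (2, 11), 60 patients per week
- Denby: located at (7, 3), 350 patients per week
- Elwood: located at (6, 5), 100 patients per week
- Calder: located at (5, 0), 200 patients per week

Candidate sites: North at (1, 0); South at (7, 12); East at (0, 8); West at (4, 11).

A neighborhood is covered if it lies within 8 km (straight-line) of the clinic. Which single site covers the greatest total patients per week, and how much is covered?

Coverage radius r = 8 km; a point is covered iff (Δx)²+(Δy)² ≤ 8² = 64.
  North (1, 0): covers {Brookfield, Denby, Elwood, Calder} → 1000
  South (7, 12): covers {Ashton, Elwood} → 160
  East (0, 8): covers {Ashton, Elwood} → 160
  West (4, 11): covers {Ashton, Elwood} → 160
Maximum coverage at North: 1000 patients per week.

North, covering 1000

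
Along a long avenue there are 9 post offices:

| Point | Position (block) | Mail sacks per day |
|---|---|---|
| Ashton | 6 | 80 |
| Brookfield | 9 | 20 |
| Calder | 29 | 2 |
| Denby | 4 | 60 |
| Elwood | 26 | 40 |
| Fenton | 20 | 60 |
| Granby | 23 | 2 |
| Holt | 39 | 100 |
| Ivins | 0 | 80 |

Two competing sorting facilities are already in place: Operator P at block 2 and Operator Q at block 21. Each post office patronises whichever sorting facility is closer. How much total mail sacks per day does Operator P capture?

The indifferent point is the midpoint (2+21)/2 = 11.5; post offices left of it (closer to Operator P at 2) go to Operator P, those right go to Operator Q.
  Ivins at 0 (w=80) → Operator P
  Denby at 4 (w=60) → Operator P
  Ashton at 6 (w=80) → Operator P
  Brookfield at 9 (w=20) → Operator P
  Fenton at 20 (w=60) → Operator Q
  Granby at 23 (w=2) → Operator Q
  Elwood at 26 (w=40) → Operator Q
  Calder at 29 (w=2) → Operator Q
  Holt at 39 (w=100) → Operator Q
Operator P captures 240; Operator Q captures 204.

240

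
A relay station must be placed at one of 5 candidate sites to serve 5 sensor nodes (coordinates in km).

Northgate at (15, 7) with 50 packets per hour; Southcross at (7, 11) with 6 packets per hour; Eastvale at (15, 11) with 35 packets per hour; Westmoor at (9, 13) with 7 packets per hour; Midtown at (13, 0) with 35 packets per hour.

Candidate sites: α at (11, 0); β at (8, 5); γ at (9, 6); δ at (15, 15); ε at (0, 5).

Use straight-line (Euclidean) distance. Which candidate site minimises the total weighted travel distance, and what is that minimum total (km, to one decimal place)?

γ, total 911.2 km

Total weighted distance at each candidate:
  α (11, 0): total = 1045.1
  β (8, 5): total = 1027.1
  γ (9, 6): total = 911.2
  δ (15, 15): total = 1167.6
  ε (0, 5): total = 1949.2
Minimum is at γ with total 911.2 km.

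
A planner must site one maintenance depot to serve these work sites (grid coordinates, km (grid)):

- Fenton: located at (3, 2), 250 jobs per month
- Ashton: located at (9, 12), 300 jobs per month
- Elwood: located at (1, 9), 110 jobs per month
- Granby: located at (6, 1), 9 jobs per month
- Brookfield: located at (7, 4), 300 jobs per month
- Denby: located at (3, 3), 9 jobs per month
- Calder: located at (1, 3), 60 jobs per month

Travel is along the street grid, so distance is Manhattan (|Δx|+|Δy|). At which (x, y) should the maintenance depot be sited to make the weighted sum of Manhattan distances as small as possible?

Manhattan distance separates: Σwᵢ(|x−xᵢ|+|y−yᵢ|) = Σwᵢ|x−xᵢ| + Σwᵢ|y−yᵢ|, so x and y are optimised independently as 1-D weighted medians.
Total weight W = 1038; half = 519.
x-coordinate, sorted with cumulative weight:
  x=1 (Elwood, w=110) cum 110
  x=1 (Calder, w=60) cum 170
  x=3 (Fenton, w=250) cum 420
  x=3 (Denby, w=9) cum 429
  x=6 (Granby, w=9) cum 438
  x=7 (Brookfield, w=300) cum 738  ← median
  x=9 (Ashton, w=300) cum 1038
⇒ x* = 7
y-coordinate, sorted with cumulative weight:
  y=1 (Granby, w=9) cum 9
  y=2 (Fenton, w=250) cum 259
  y=3 (Denby, w=9) cum 268
  y=3 (Calder, w=60) cum 328
  y=4 (Brookfield, w=300) cum 628  ← median
  y=9 (Elwood, w=110) cum 738
  y=12 (Ashton, w=300) cum 1038
⇒ y* = 4

(7, 4)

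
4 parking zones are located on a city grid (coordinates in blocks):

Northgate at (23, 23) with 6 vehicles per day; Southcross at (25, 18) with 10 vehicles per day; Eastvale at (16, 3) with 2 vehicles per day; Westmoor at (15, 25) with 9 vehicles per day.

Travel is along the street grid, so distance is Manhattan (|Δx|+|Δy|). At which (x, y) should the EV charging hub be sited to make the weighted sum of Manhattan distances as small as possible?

Manhattan distance separates: Σwᵢ(|x−xᵢ|+|y−yᵢ|) = Σwᵢ|x−xᵢ| + Σwᵢ|y−yᵢ|, so x and y are optimised independently as 1-D weighted medians.
Total weight W = 27; half = 13.5.
x-coordinate, sorted with cumulative weight:
  x=15 (Westmoor, w=9) cum 9
  x=16 (Eastvale, w=2) cum 11
  x=23 (Northgate, w=6) cum 17  ← median
  x=25 (Southcross, w=10) cum 27
⇒ x* = 23
y-coordinate, sorted with cumulative weight:
  y=3 (Eastvale, w=2) cum 2
  y=18 (Southcross, w=10) cum 12
  y=23 (Northgate, w=6) cum 18  ← median
  y=25 (Westmoor, w=9) cum 27
⇒ y* = 23

(23, 23)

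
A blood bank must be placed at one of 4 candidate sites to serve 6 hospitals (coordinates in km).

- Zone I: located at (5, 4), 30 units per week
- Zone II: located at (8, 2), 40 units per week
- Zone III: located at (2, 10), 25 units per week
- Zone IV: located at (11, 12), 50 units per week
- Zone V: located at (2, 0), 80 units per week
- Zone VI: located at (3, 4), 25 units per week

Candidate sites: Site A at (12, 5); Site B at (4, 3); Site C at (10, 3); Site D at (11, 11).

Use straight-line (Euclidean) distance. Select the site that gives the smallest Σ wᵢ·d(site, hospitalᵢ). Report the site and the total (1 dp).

Total weighted distance at each candidate:
  Site A (12, 5): total = 2166.0
  Site B (4, 3): total = 1283.2
  Site C (10, 3): total = 1821.2
  Site D (11, 11): total = 2335.2
Minimum is at Site B with total 1283.2 km.

Site B, total 1283.2 km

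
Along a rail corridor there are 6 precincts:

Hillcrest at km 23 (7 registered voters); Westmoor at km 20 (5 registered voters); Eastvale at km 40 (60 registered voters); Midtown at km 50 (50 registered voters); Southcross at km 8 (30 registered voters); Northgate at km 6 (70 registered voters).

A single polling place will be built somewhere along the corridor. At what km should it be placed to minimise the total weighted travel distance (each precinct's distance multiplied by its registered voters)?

For a sum of weighted absolute distances on a line, the optimum is the weighted median (not the mean). Total weight W = 222; half-weight = 111.
Sort by position and accumulate weight:
  km 6 (Northgate, w=70) → cum 70
  km 8 (Southcross, w=30) → cum 100
  km 20 (Westmoor, w=5) → cum 105
  km 23 (Hillcrest, w=7) → cum 112  ≥ 111 → median here
  km 40 (Eastvale, w=60) → cum 172
  km 50 (Midtown, w=50) → cum 222
Optimal location: km 23.

x = 23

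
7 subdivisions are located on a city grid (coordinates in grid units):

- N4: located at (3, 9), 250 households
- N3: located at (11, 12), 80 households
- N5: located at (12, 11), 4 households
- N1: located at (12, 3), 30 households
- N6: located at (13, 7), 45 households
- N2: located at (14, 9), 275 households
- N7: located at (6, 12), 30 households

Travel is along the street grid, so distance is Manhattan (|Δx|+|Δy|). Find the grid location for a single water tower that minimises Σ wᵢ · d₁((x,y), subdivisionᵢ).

Manhattan distance separates: Σwᵢ(|x−xᵢ|+|y−yᵢ|) = Σwᵢ|x−xᵢ| + Σwᵢ|y−yᵢ|, so x and y are optimised independently as 1-D weighted medians.
Total weight W = 714; half = 357.
x-coordinate, sorted with cumulative weight:
  x=3 (N4, w=250) cum 250
  x=6 (N7, w=30) cum 280
  x=11 (N3, w=80) cum 360  ← median
  x=12 (N5, w=4) cum 364
  x=12 (N1, w=30) cum 394
  x=13 (N6, w=45) cum 439
  x=14 (N2, w=275) cum 714
⇒ x* = 11
y-coordinate, sorted with cumulative weight:
  y=3 (N1, w=30) cum 30
  y=7 (N6, w=45) cum 75
  y=9 (N4, w=250) cum 325
  y=9 (N2, w=275) cum 600  ← median
  y=11 (N5, w=4) cum 604
  y=12 (N3, w=80) cum 684
  y=12 (N7, w=30) cum 714
⇒ y* = 9

(11, 9)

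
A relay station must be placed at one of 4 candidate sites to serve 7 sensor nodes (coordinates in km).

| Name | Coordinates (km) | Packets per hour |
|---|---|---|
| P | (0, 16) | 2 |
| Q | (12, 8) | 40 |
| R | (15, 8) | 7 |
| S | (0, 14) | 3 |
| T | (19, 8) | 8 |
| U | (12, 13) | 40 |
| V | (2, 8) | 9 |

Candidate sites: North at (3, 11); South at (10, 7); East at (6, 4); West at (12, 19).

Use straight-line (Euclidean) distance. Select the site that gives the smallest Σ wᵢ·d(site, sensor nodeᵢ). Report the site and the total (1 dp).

Total weighted distance at each candidate:
  North (3, 11): total = 1017.9
  South (10, 7): total = 586.6
  East (6, 4): total = 1011.6
  West (12, 19): total = 1061.7
Minimum is at South with total 586.6 km.

South, total 586.6 km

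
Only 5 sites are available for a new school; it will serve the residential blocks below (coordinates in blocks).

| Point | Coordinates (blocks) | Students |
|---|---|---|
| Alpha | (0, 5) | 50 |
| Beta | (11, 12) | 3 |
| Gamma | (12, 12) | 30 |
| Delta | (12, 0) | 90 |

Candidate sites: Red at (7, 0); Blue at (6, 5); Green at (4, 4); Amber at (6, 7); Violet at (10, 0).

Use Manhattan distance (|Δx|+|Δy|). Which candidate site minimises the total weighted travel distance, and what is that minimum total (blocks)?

Total weighted distance at each candidate:
  Red (7, 0): total = 1608
  Blue (6, 5): total = 1716
  Green (4, 4): total = 1855
  Amber (6, 7): total = 1930
  Violet (10, 0): total = 1389
Minimum is at Violet with total 1389 blocks.

Violet, total 1389 blocks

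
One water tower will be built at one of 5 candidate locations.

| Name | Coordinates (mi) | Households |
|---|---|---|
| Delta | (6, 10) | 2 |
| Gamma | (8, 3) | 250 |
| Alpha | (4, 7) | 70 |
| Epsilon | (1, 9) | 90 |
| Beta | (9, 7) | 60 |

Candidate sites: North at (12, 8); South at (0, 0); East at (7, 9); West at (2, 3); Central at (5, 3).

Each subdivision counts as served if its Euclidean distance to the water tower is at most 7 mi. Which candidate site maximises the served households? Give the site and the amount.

East, covering 472

Coverage radius r = 7 mi; a point is covered iff (Δx)²+(Δy)² ≤ 7² = 49.
  North (12, 8): covers {Delta, Gamma, Beta} → 312
  South (0, 0): covers {none} → 0
  East (7, 9): covers {Delta, Gamma, Alpha, Epsilon, Beta} → 472
  West (2, 3): covers {Gamma, Alpha, Epsilon} → 410
  Central (5, 3): covers {Gamma, Alpha, Beta} → 380
Maximum coverage at East: 472 households.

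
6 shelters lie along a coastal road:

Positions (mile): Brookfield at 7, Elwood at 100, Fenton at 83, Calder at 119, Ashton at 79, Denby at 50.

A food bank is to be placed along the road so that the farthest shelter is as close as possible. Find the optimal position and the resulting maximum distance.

location 63, max distance 56

The 1-center on a line is the midpoint of the two extreme points: leftmost at 7, rightmost at 119.
Optimal location = (7 + 119)/2 = 63; maximum distance = (119 − 7)/2 = 56.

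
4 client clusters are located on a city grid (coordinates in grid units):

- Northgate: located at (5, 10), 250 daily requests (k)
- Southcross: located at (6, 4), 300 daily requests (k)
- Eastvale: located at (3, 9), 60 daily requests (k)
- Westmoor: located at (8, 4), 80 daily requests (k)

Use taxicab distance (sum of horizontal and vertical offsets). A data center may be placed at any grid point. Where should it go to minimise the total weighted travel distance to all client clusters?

Manhattan distance separates: Σwᵢ(|x−xᵢ|+|y−yᵢ|) = Σwᵢ|x−xᵢ| + Σwᵢ|y−yᵢ|, so x and y are optimised independently as 1-D weighted medians.
Total weight W = 690; half = 345.
x-coordinate, sorted with cumulative weight:
  x=3 (Eastvale, w=60) cum 60
  x=5 (Northgate, w=250) cum 310
  x=6 (Southcross, w=300) cum 610  ← median
  x=8 (Westmoor, w=80) cum 690
⇒ x* = 6
y-coordinate, sorted with cumulative weight:
  y=4 (Southcross, w=300) cum 300
  y=4 (Westmoor, w=80) cum 380  ← median
  y=9 (Eastvale, w=60) cum 440
  y=10 (Northgate, w=250) cum 690
⇒ y* = 4

(6, 4)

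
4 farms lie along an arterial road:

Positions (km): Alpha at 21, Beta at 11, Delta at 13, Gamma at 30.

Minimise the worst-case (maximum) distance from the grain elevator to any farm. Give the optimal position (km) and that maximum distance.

location 20.5, max distance 9.5

The 1-center on a line is the midpoint of the two extreme points: leftmost at 11, rightmost at 30.
Optimal location = (11 + 30)/2 = 20.5; maximum distance = (30 − 11)/2 = 9.5.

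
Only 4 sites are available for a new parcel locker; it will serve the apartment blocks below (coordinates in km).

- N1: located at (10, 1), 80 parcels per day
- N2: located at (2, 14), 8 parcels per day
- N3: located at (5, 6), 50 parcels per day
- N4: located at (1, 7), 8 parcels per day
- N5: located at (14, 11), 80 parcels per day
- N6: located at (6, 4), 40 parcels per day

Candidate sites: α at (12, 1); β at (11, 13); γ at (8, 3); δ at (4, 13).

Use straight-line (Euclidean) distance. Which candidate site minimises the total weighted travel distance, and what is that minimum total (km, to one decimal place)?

Total weighted distance at each candidate:
  α (12, 1): total = 1905.7
  β (11, 13): total = 2290.3
  γ (8, 3): total = 1492.6
  δ (4, 13): total = 2683.0
Minimum is at γ with total 1492.6 km.

γ, total 1492.6 km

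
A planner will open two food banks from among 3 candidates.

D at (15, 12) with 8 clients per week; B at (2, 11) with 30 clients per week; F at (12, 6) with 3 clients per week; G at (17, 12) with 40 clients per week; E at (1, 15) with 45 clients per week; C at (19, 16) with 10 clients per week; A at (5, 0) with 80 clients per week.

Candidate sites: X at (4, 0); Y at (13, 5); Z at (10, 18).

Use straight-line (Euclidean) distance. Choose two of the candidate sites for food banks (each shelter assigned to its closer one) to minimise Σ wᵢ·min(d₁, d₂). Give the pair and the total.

{X, Z}, total 1379.3

Evaluate every pair (each demand assigned to the nearer of the two):
  {X, Z}: total = 1379.3
  {X, Y}: total = 1614.1
  {Y, Z}: total = 1977.7
Best pair: {X, Z} with total 1379.3.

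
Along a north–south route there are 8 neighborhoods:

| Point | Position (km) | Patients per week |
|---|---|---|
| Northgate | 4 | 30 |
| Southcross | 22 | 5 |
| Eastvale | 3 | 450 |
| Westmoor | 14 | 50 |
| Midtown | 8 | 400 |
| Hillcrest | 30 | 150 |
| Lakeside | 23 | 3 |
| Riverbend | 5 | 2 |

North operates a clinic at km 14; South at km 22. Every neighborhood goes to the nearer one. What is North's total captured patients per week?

The indifferent point is the midpoint (14+22)/2 = 18; neighborhoods left of it (closer to North at 14) go to North, those right go to South.
  Eastvale at 3 (w=450) → North
  Northgate at 4 (w=30) → North
  Riverbend at 5 (w=2) → North
  Midtown at 8 (w=400) → North
  Westmoor at 14 (w=50) → North
  Southcross at 22 (w=5) → South
  Lakeside at 23 (w=3) → South
  Hillcrest at 30 (w=150) → South
North captures 932; South captures 158.

932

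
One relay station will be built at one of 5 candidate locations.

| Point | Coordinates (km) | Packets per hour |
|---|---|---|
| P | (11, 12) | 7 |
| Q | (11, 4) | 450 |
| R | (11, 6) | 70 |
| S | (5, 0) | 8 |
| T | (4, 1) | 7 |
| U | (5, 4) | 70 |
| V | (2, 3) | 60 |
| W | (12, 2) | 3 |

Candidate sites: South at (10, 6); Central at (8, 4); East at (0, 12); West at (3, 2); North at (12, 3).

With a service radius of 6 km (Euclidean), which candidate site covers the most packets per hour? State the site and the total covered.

Coverage radius r = 6 km; a point is covered iff (Δx)²+(Δy)² ≤ 6² = 36.
  South (10, 6): covers {Q, R, U, W} → 593
  Central (8, 4): covers {Q, R, S, T, U, W} → 608
  East (0, 12): covers {none} → 0
  West (3, 2): covers {S, T, U, V} → 145
  North (12, 3): covers {Q, R, W} → 523
Maximum coverage at Central: 608 packets per hour.

Central, covering 608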